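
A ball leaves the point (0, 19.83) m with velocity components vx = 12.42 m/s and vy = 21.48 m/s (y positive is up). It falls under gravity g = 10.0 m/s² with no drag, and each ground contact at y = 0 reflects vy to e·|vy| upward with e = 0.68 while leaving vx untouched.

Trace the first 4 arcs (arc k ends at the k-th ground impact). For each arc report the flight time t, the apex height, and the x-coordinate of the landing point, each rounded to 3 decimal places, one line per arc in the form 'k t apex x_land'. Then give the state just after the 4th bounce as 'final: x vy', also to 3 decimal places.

Arc 1: start y=19.830, vy=21.480 → t=5.077, apex=42.900, x_land=63.058, impact vy=-29.291
  bounce: vy ← 0.68·29.291 = 19.918
Arc 2: start y=0.000, vy=19.918 → t=3.984, apex=19.837, x_land=112.535, impact vy=-19.918
  bounce: vy ← 0.68·19.918 = 13.544
Arc 3: start y=0.000, vy=13.544 → t=2.709, apex=9.173, x_land=146.179, impact vy=-13.544
  bounce: vy ← 0.68·13.544 = 9.210
Arc 4: start y=0.000, vy=9.210 → t=1.842, apex=4.241, x_land=169.057, impact vy=-9.210
  bounce: vy ← 0.68·9.210 = 6.263

1 5.077 42.900 63.058
2 3.984 19.837 112.535
3 2.709 9.173 146.179
4 1.842 4.241 169.057
final: 169.057 6.263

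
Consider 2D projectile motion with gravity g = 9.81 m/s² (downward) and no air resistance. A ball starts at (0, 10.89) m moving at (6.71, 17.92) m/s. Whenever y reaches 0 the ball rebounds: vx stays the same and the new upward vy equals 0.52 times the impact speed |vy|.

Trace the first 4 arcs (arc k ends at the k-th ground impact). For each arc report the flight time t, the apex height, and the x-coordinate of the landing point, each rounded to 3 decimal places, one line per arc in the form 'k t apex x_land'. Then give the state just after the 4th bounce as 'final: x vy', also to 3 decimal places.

1 4.184 27.257 28.075
2 2.452 7.370 44.525
3 1.275 1.993 53.080
4 0.663 0.539 57.528
final: 57.528 1.691

Arc 1: start y=10.890, vy=17.920 → t=4.184, apex=27.257, x_land=28.075, impact vy=-23.125
  bounce: vy ← 0.52·23.125 = 12.025
Arc 2: start y=0.000, vy=12.025 → t=2.452, apex=7.370, x_land=44.525, impact vy=-12.025
  bounce: vy ← 0.52·12.025 = 6.253
Arc 3: start y=0.000, vy=6.253 → t=1.275, apex=1.993, x_land=53.080, impact vy=-6.253
  bounce: vy ← 0.52·6.253 = 3.252
Arc 4: start y=0.000, vy=3.252 → t=0.663, apex=0.539, x_land=57.528, impact vy=-3.252
  bounce: vy ← 0.52·3.252 = 1.691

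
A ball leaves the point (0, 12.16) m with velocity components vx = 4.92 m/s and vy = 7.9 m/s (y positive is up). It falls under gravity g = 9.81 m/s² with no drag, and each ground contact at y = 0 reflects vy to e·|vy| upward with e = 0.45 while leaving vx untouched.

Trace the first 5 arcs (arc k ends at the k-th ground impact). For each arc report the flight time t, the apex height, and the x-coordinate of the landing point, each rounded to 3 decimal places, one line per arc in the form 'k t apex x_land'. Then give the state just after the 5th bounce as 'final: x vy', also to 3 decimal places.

Arc 1: start y=12.160, vy=7.900 → t=2.574, apex=15.341, x_land=12.663, impact vy=-17.349
  bounce: vy ← 0.45·17.349 = 7.807
Arc 2: start y=0.000, vy=7.807 → t=1.592, apex=3.107, x_land=20.494, impact vy=-7.807
  bounce: vy ← 0.45·7.807 = 3.513
Arc 3: start y=0.000, vy=3.513 → t=0.716, apex=0.629, x_land=24.018, impact vy=-3.513
  bounce: vy ← 0.45·3.513 = 1.581
Arc 4: start y=0.000, vy=1.581 → t=0.322, apex=0.127, x_land=25.604, impact vy=-1.581
  bounce: vy ← 0.45·1.581 = 0.711
Arc 5: start y=0.000, vy=0.711 → t=0.145, apex=0.026, x_land=26.317, impact vy=-0.711
  bounce: vy ← 0.45·0.711 = 0.320

1 2.574 15.341 12.663
2 1.592 3.107 20.494
3 0.716 0.629 24.018
4 0.322 0.127 25.604
5 0.145 0.026 26.317
final: 26.317 0.320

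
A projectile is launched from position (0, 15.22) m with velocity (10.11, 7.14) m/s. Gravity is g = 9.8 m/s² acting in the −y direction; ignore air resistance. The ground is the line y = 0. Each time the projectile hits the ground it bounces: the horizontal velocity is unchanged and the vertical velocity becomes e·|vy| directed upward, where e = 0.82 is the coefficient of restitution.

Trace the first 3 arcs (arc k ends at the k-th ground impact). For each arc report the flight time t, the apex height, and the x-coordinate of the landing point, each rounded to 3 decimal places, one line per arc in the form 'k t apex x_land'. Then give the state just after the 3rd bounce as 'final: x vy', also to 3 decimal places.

1 2.636 17.821 26.646
2 3.128 11.983 58.266
3 2.565 8.057 84.195
final: 84.195 10.305

Arc 1: start y=15.220, vy=7.140 → t=2.636, apex=17.821, x_land=26.646, impact vy=-18.689
  bounce: vy ← 0.82·18.689 = 15.325
Arc 2: start y=0.000, vy=15.325 → t=3.128, apex=11.983, x_land=58.266, impact vy=-15.325
  bounce: vy ← 0.82·15.325 = 12.567
Arc 3: start y=0.000, vy=12.567 → t=2.565, apex=8.057, x_land=84.195, impact vy=-12.567
  bounce: vy ← 0.82·12.567 = 10.305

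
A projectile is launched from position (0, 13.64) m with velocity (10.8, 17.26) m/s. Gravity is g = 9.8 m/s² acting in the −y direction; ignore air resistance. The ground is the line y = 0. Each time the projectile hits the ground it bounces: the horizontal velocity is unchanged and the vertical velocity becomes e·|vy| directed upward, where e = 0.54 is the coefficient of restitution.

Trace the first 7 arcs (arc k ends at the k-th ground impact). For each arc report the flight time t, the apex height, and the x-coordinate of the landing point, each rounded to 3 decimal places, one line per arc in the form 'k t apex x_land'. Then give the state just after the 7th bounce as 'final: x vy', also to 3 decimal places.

1 4.187 28.839 45.222
2 2.620 8.410 73.519
3 1.415 2.452 88.800
4 0.764 0.715 97.051
5 0.413 0.209 101.507
6 0.223 0.061 103.913
7 0.120 0.018 105.212
final: 105.212 0.318

Arc 1: start y=13.640, vy=17.260 → t=4.187, apex=28.839, x_land=45.222, impact vy=-23.775
  bounce: vy ← 0.54·23.775 = 12.839
Arc 2: start y=0.000, vy=12.839 → t=2.620, apex=8.410, x_land=73.519, impact vy=-12.839
  bounce: vy ← 0.54·12.839 = 6.933
Arc 3: start y=0.000, vy=6.933 → t=1.415, apex=2.452, x_land=88.800, impact vy=-6.933
  bounce: vy ← 0.54·6.933 = 3.744
Arc 4: start y=0.000, vy=3.744 → t=0.764, apex=0.715, x_land=97.051, impact vy=-3.744
  bounce: vy ← 0.54·3.744 = 2.022
Arc 5: start y=0.000, vy=2.022 → t=0.413, apex=0.209, x_land=101.507, impact vy=-2.022
  bounce: vy ← 0.54·2.022 = 1.092
Arc 6: start y=0.000, vy=1.092 → t=0.223, apex=0.061, x_land=103.913, impact vy=-1.092
  bounce: vy ← 0.54·1.092 = 0.589
Arc 7: start y=0.000, vy=0.589 → t=0.120, apex=0.018, x_land=105.212, impact vy=-0.589
  bounce: vy ← 0.54·0.589 = 0.318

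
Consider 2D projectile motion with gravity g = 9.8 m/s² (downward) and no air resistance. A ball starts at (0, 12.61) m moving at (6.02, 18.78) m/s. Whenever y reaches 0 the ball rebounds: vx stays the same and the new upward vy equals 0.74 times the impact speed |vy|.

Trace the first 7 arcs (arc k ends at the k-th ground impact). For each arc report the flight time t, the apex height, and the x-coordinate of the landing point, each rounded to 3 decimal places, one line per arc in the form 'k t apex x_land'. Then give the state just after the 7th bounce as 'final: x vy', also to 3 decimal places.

Arc 1: start y=12.610, vy=18.780 → t=4.415, apex=30.604, x_land=26.581, impact vy=-24.492
  bounce: vy ← 0.74·24.492 = 18.124
Arc 2: start y=0.000, vy=18.124 → t=3.699, apex=16.759, x_land=48.848, impact vy=-18.124
  bounce: vy ← 0.74·18.124 = 13.412
Arc 3: start y=0.000, vy=13.412 → t=2.737, apex=9.177, x_land=65.325, impact vy=-13.412
  bounce: vy ← 0.74·13.412 = 9.925
Arc 4: start y=0.000, vy=9.925 → t=2.025, apex=5.025, x_land=77.518, impact vy=-9.925
  bounce: vy ← 0.74·9.925 = 7.344
Arc 5: start y=0.000, vy=7.344 → t=1.499, apex=2.752, x_land=86.541, impact vy=-7.344
  bounce: vy ← 0.74·7.344 = 5.435
Arc 6: start y=0.000, vy=5.435 → t=1.109, apex=1.507, x_land=93.218, impact vy=-5.435
  bounce: vy ← 0.74·5.435 = 4.022
Arc 7: start y=0.000, vy=4.022 → t=0.821, apex=0.825, x_land=98.159, impact vy=-4.022
  bounce: vy ← 0.74·4.022 = 2.976

1 4.415 30.604 26.581
2 3.699 16.759 48.848
3 2.737 9.177 65.325
4 2.025 5.025 77.518
5 1.499 2.752 86.541
6 1.109 1.507 93.218
7 0.821 0.825 98.159
final: 98.159 2.976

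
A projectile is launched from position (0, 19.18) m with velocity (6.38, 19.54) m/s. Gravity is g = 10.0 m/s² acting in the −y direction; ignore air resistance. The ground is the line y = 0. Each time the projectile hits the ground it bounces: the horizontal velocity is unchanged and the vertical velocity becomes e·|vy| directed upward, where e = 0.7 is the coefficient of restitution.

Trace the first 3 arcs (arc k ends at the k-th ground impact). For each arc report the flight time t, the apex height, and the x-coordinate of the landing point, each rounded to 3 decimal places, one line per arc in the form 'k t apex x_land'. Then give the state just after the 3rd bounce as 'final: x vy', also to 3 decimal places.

Arc 1: start y=19.180, vy=19.540 → t=4.721, apex=38.271, x_land=30.117, impact vy=-27.666
  bounce: vy ← 0.7·27.666 = 19.366
Arc 2: start y=0.000, vy=19.366 → t=3.873, apex=18.753, x_land=54.829, impact vy=-19.366
  bounce: vy ← 0.7·19.366 = 13.556
Arc 3: start y=0.000, vy=13.556 → t=2.711, apex=9.189, x_land=72.127, impact vy=-13.556
  bounce: vy ← 0.7·13.556 = 9.489

1 4.721 38.271 30.117
2 3.873 18.753 54.829
3 2.711 9.189 72.127
final: 72.127 9.489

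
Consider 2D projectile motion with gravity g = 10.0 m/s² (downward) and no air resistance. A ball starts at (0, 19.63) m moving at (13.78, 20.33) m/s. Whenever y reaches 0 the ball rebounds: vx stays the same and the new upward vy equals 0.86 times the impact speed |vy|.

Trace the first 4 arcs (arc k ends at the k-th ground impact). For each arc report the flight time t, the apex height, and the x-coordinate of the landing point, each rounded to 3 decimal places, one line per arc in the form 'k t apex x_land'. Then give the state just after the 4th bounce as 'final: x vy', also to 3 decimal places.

1 4.872 40.295 67.134
2 4.883 29.803 134.420
3 4.199 22.042 192.285
4 3.611 16.302 242.049
final: 242.049 15.529

Arc 1: start y=19.630, vy=20.330 → t=4.872, apex=40.295, x_land=67.134, impact vy=-28.389
  bounce: vy ← 0.86·28.389 = 24.414
Arc 2: start y=0.000, vy=24.414 → t=4.883, apex=29.803, x_land=134.420, impact vy=-24.414
  bounce: vy ← 0.86·24.414 = 20.996
Arc 3: start y=0.000, vy=20.996 → t=4.199, apex=22.042, x_land=192.285, impact vy=-20.996
  bounce: vy ← 0.86·20.996 = 18.057
Arc 4: start y=0.000, vy=18.057 → t=3.611, apex=16.302, x_land=242.049, impact vy=-18.057
  bounce: vy ← 0.86·18.057 = 15.529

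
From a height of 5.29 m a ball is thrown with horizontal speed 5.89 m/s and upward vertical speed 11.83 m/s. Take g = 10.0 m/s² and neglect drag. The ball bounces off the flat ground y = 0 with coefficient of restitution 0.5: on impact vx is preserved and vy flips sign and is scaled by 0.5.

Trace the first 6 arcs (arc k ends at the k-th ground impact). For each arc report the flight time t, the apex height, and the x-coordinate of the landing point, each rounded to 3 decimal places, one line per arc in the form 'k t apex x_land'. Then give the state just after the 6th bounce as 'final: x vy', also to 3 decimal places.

Arc 1: start y=5.290, vy=11.830 → t=2.751, apex=12.287, x_land=16.201, impact vy=-15.676
  bounce: vy ← 0.5·15.676 = 7.838
Arc 2: start y=0.000, vy=7.838 → t=1.568, apex=3.072, x_land=25.435, impact vy=-7.838
  bounce: vy ← 0.5·7.838 = 3.919
Arc 3: start y=0.000, vy=3.919 → t=0.784, apex=0.768, x_land=30.051, impact vy=-3.919
  bounce: vy ← 0.5·3.919 = 1.960
Arc 4: start y=0.000, vy=1.960 → t=0.392, apex=0.192, x_land=32.360, impact vy=-1.960
  bounce: vy ← 0.5·1.960 = 0.980
Arc 5: start y=0.000, vy=0.980 → t=0.196, apex=0.048, x_land=33.514, impact vy=-0.980
  bounce: vy ← 0.5·0.980 = 0.490
Arc 6: start y=0.000, vy=0.490 → t=0.098, apex=0.012, x_land=34.091, impact vy=-0.490
  bounce: vy ← 0.5·0.490 = 0.245

1 2.751 12.287 16.201
2 1.568 3.072 25.435
3 0.784 0.768 30.051
4 0.392 0.192 32.360
5 0.196 0.048 33.514
6 0.098 0.012 34.091
final: 34.091 0.245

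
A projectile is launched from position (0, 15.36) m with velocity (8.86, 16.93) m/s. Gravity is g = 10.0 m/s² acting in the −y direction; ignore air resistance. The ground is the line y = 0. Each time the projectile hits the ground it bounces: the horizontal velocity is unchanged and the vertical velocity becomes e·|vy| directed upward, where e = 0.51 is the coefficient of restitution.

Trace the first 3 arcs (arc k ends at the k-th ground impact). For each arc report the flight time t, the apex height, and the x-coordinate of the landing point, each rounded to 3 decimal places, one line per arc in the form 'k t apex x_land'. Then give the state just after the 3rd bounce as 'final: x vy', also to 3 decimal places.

1 4.130 29.691 36.590
2 2.486 7.723 58.613
3 1.268 2.009 69.844
final: 69.844 3.233

Arc 1: start y=15.360, vy=16.930 → t=4.130, apex=29.691, x_land=36.590, impact vy=-24.369
  bounce: vy ← 0.51·24.369 = 12.428
Arc 2: start y=0.000, vy=12.428 → t=2.486, apex=7.723, x_land=58.613, impact vy=-12.428
  bounce: vy ← 0.51·12.428 = 6.338
Arc 3: start y=0.000, vy=6.338 → t=1.268, apex=2.009, x_land=69.844, impact vy=-6.338
  bounce: vy ← 0.51·6.338 = 3.233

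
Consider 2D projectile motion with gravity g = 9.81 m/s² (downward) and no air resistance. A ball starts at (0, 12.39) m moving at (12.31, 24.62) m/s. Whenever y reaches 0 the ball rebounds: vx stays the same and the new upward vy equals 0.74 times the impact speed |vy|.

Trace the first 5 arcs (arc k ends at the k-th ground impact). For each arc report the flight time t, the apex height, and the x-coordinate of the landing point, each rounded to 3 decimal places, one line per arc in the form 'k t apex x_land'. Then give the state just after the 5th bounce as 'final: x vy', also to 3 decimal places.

1 5.480 43.284 67.462
2 4.396 23.702 121.583
3 3.253 12.979 161.633
4 2.408 7.108 191.269
5 1.782 3.892 213.200
final: 213.200 6.467

Arc 1: start y=12.390, vy=24.620 → t=5.480, apex=43.284, x_land=67.462, impact vy=-29.142
  bounce: vy ← 0.74·29.142 = 21.565
Arc 2: start y=0.000, vy=21.565 → t=4.396, apex=23.702, x_land=121.583, impact vy=-21.565
  bounce: vy ← 0.74·21.565 = 15.958
Arc 3: start y=0.000, vy=15.958 → t=3.253, apex=12.979, x_land=161.633, impact vy=-15.958
  bounce: vy ← 0.74·15.958 = 11.809
Arc 4: start y=0.000, vy=11.809 → t=2.408, apex=7.108, x_land=191.269, impact vy=-11.809
  bounce: vy ← 0.74·11.809 = 8.739
Arc 5: start y=0.000, vy=8.739 → t=1.782, apex=3.892, x_land=213.200, impact vy=-8.739
  bounce: vy ← 0.74·8.739 = 6.467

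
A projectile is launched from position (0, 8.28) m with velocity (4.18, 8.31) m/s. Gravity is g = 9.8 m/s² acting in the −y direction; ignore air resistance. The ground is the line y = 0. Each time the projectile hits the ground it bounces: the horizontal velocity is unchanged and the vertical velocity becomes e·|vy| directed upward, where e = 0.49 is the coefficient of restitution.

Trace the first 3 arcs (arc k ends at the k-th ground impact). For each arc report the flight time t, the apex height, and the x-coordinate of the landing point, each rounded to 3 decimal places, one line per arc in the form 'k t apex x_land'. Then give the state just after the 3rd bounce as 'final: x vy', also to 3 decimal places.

1 2.400 11.803 10.032
2 1.521 2.834 16.390
3 0.745 0.680 19.505
final: 19.505 1.789

Arc 1: start y=8.280, vy=8.310 → t=2.400, apex=11.803, x_land=10.032, impact vy=-15.210
  bounce: vy ← 0.49·15.210 = 7.453
Arc 2: start y=0.000, vy=7.453 → t=1.521, apex=2.834, x_land=16.390, impact vy=-7.453
  bounce: vy ← 0.49·7.453 = 3.652
Arc 3: start y=0.000, vy=3.652 → t=0.745, apex=0.680, x_land=19.505, impact vy=-3.652
  bounce: vy ← 0.49·3.652 = 1.789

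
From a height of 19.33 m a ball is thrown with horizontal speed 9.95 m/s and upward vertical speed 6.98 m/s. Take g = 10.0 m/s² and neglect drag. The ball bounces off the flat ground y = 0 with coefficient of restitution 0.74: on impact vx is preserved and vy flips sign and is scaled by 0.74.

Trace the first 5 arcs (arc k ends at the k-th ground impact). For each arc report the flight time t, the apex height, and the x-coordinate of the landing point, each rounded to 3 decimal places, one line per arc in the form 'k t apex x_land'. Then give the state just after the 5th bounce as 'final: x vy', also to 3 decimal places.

1 2.784 21.766 27.705
2 3.088 11.919 58.430
3 2.285 6.527 81.166
4 1.691 3.574 97.991
5 1.251 1.957 110.442
final: 110.442 4.630

Arc 1: start y=19.330, vy=6.980 → t=2.784, apex=21.766, x_land=27.705, impact vy=-20.864
  bounce: vy ← 0.74·20.864 = 15.440
Arc 2: start y=0.000, vy=15.440 → t=3.088, apex=11.919, x_land=58.430, impact vy=-15.440
  bounce: vy ← 0.74·15.440 = 11.425
Arc 3: start y=0.000, vy=11.425 → t=2.285, apex=6.527, x_land=81.166, impact vy=-11.425
  bounce: vy ← 0.74·11.425 = 8.455
Arc 4: start y=0.000, vy=8.455 → t=1.691, apex=3.574, x_land=97.991, impact vy=-8.455
  bounce: vy ← 0.74·8.455 = 6.256
Arc 5: start y=0.000, vy=6.256 → t=1.251, apex=1.957, x_land=110.442, impact vy=-6.256
  bounce: vy ← 0.74·6.256 = 4.630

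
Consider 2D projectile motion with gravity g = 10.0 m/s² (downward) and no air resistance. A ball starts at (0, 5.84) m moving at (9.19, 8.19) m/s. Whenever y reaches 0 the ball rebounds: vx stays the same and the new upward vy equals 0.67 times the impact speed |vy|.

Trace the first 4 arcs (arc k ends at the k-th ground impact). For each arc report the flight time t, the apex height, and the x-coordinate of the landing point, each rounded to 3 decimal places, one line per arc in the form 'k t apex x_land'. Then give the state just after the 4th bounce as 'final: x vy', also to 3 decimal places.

1 2.175 9.194 19.988
2 1.817 4.127 36.687
3 1.217 1.853 47.875
4 0.816 0.832 55.371
final: 55.371 2.733

Arc 1: start y=5.840, vy=8.190 → t=2.175, apex=9.194, x_land=19.988, impact vy=-13.560
  bounce: vy ← 0.67·13.560 = 9.085
Arc 2: start y=0.000, vy=9.085 → t=1.817, apex=4.127, x_land=36.687, impact vy=-9.085
  bounce: vy ← 0.67·9.085 = 6.087
Arc 3: start y=0.000, vy=6.087 → t=1.217, apex=1.853, x_land=47.875, impact vy=-6.087
  bounce: vy ← 0.67·6.087 = 4.078
Arc 4: start y=0.000, vy=4.078 → t=0.816, apex=0.832, x_land=55.371, impact vy=-4.078
  bounce: vy ← 0.67·4.078 = 2.733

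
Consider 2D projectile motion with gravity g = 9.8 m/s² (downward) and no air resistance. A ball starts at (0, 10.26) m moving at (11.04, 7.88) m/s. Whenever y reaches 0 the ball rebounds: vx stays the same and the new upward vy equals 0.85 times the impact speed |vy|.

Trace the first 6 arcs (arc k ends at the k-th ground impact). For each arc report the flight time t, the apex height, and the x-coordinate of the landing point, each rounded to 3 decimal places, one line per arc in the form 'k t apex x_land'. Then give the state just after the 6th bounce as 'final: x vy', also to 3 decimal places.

1 2.460 13.428 27.153
2 2.814 9.702 58.222
3 2.392 7.010 84.631
4 2.033 5.064 107.078
5 1.728 3.659 126.158
6 1.469 2.644 142.376
final: 142.376 6.119

Arc 1: start y=10.260, vy=7.880 → t=2.460, apex=13.428, x_land=27.153, impact vy=-16.223
  bounce: vy ← 0.85·16.223 = 13.790
Arc 2: start y=0.000, vy=13.790 → t=2.814, apex=9.702, x_land=58.222, impact vy=-13.790
  bounce: vy ← 0.85·13.790 = 11.721
Arc 3: start y=0.000, vy=11.721 → t=2.392, apex=7.010, x_land=84.631, impact vy=-11.721
  bounce: vy ← 0.85·11.721 = 9.963
Arc 4: start y=0.000, vy=9.963 → t=2.033, apex=5.064, x_land=107.078, impact vy=-9.963
  bounce: vy ← 0.85·9.963 = 8.469
Arc 5: start y=0.000, vy=8.469 → t=1.728, apex=3.659, x_land=126.158, impact vy=-8.469
  bounce: vy ← 0.85·8.469 = 7.198
Arc 6: start y=0.000, vy=7.198 → t=1.469, apex=2.644, x_land=142.376, impact vy=-7.198
  bounce: vy ← 0.85·7.198 = 6.119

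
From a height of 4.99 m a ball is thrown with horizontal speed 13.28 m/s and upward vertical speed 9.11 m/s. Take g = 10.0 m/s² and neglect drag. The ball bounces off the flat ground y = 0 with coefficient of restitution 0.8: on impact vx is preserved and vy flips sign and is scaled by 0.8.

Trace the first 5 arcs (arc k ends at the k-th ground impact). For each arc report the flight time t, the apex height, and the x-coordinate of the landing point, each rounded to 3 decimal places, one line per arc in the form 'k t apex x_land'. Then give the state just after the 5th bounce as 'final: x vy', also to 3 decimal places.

1 2.263 9.140 30.053
2 2.163 5.849 58.780
3 1.731 3.744 81.762
4 1.384 2.396 100.148
5 1.108 1.533 114.856
final: 114.856 4.430

Arc 1: start y=4.990, vy=9.110 → t=2.263, apex=9.140, x_land=30.053, impact vy=-13.520
  bounce: vy ← 0.8·13.520 = 10.816
Arc 2: start y=0.000, vy=10.816 → t=2.163, apex=5.849, x_land=58.780, impact vy=-10.816
  bounce: vy ← 0.8·10.816 = 8.653
Arc 3: start y=0.000, vy=8.653 → t=1.731, apex=3.744, x_land=81.762, impact vy=-8.653
  bounce: vy ← 0.8·8.653 = 6.922
Arc 4: start y=0.000, vy=6.922 → t=1.384, apex=2.396, x_land=100.148, impact vy=-6.922
  bounce: vy ← 0.8·6.922 = 5.538
Arc 5: start y=0.000, vy=5.538 → t=1.108, apex=1.533, x_land=114.856, impact vy=-5.538
  bounce: vy ← 0.8·5.538 = 4.430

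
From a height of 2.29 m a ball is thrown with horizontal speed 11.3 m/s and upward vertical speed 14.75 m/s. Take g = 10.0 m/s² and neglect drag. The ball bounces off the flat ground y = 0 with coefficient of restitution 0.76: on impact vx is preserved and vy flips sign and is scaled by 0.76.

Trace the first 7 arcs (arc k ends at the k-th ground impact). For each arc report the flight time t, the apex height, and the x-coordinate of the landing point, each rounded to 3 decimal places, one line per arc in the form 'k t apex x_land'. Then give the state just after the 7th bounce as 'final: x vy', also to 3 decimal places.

1 3.098 13.168 35.006
2 2.467 7.606 62.880
3 1.875 4.393 84.064
4 1.425 2.537 100.164
5 1.083 1.466 112.400
6 0.823 0.847 121.699
7 0.625 0.489 128.767
final: 128.767 2.377

Arc 1: start y=2.290, vy=14.750 → t=3.098, apex=13.168, x_land=35.006, impact vy=-16.228
  bounce: vy ← 0.76·16.228 = 12.334
Arc 2: start y=0.000, vy=12.334 → t=2.467, apex=7.606, x_land=62.880, impact vy=-12.334
  bounce: vy ← 0.76·12.334 = 9.374
Arc 3: start y=0.000, vy=9.374 → t=1.875, apex=4.393, x_land=84.064, impact vy=-9.374
  bounce: vy ← 0.76·9.374 = 7.124
Arc 4: start y=0.000, vy=7.124 → t=1.425, apex=2.537, x_land=100.164, impact vy=-7.124
  bounce: vy ← 0.76·7.124 = 5.414
Arc 5: start y=0.000, vy=5.414 → t=1.083, apex=1.466, x_land=112.400, impact vy=-5.414
  bounce: vy ← 0.76·5.414 = 4.115
Arc 6: start y=0.000, vy=4.115 → t=0.823, apex=0.847, x_land=121.699, impact vy=-4.115
  bounce: vy ← 0.76·4.115 = 3.127
Arc 7: start y=0.000, vy=3.127 → t=0.625, apex=0.489, x_land=128.767, impact vy=-3.127
  bounce: vy ← 0.76·3.127 = 2.377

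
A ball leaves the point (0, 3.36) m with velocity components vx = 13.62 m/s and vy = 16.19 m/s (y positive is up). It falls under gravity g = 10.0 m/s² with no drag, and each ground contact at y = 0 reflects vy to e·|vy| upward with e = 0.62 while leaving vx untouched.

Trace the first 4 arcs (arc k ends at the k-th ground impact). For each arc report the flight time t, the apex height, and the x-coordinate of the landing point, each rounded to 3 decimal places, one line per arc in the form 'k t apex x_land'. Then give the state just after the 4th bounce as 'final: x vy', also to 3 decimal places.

1 3.434 16.466 46.767
2 2.250 6.329 77.415
3 1.395 2.433 96.417
4 0.865 0.935 108.198
final: 108.198 2.681

Arc 1: start y=3.360, vy=16.190 → t=3.434, apex=16.466, x_land=46.767, impact vy=-18.147
  bounce: vy ← 0.62·18.147 = 11.251
Arc 2: start y=0.000, vy=11.251 → t=2.250, apex=6.329, x_land=77.415, impact vy=-11.251
  bounce: vy ← 0.62·11.251 = 6.976
Arc 3: start y=0.000, vy=6.976 → t=1.395, apex=2.433, x_land=96.417, impact vy=-6.976
  bounce: vy ← 0.62·6.976 = 4.325
Arc 4: start y=0.000, vy=4.325 → t=0.865, apex=0.935, x_land=108.198, impact vy=-4.325
  bounce: vy ← 0.62·4.325 = 2.681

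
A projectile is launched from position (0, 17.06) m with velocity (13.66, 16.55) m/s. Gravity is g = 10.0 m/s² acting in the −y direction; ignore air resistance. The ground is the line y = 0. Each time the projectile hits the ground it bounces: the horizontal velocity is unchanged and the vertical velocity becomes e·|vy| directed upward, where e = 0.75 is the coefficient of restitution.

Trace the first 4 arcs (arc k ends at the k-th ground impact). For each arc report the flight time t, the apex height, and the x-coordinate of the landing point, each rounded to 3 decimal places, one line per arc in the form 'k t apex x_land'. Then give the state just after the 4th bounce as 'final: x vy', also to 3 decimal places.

1 4.135 30.755 56.486
2 3.720 17.300 107.304
3 2.790 9.731 145.417
4 2.093 5.474 174.002
final: 174.002 7.847

Arc 1: start y=17.060, vy=16.550 → t=4.135, apex=30.755, x_land=56.486, impact vy=-24.801
  bounce: vy ← 0.75·24.801 = 18.601
Arc 2: start y=0.000, vy=18.601 → t=3.720, apex=17.300, x_land=107.304, impact vy=-18.601
  bounce: vy ← 0.75·18.601 = 13.951
Arc 3: start y=0.000, vy=13.951 → t=2.790, apex=9.731, x_land=145.417, impact vy=-13.951
  bounce: vy ← 0.75·13.951 = 10.463
Arc 4: start y=0.000, vy=10.463 → t=2.093, apex=5.474, x_land=174.002, impact vy=-10.463
  bounce: vy ← 0.75·10.463 = 7.847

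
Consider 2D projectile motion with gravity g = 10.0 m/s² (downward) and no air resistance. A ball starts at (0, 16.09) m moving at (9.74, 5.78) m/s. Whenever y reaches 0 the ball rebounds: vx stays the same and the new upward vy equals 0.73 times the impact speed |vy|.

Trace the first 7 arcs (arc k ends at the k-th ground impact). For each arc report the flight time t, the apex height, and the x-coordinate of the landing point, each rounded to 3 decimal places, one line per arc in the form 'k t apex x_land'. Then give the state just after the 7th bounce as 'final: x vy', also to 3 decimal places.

1 2.463 17.760 23.987
2 2.752 9.465 50.788
3 2.009 5.044 70.353
4 1.466 2.688 84.635
5 1.070 1.432 95.061
6 0.781 0.763 102.672
7 0.570 0.407 108.228
final: 108.228 2.082

Arc 1: start y=16.090, vy=5.780 → t=2.463, apex=17.760, x_land=23.987, impact vy=-18.847
  bounce: vy ← 0.73·18.847 = 13.758
Arc 2: start y=0.000, vy=13.758 → t=2.752, apex=9.465, x_land=50.788, impact vy=-13.758
  bounce: vy ← 0.73·13.758 = 10.044
Arc 3: start y=0.000, vy=10.044 → t=2.009, apex=5.044, x_land=70.353, impact vy=-10.044
  bounce: vy ← 0.73·10.044 = 7.332
Arc 4: start y=0.000, vy=7.332 → t=1.466, apex=2.688, x_land=84.635, impact vy=-7.332
  bounce: vy ← 0.73·7.332 = 5.352
Arc 5: start y=0.000, vy=5.352 → t=1.070, apex=1.432, x_land=95.061, impact vy=-5.352
  bounce: vy ← 0.73·5.352 = 3.907
Arc 6: start y=0.000, vy=3.907 → t=0.781, apex=0.763, x_land=102.672, impact vy=-3.907
  bounce: vy ← 0.73·3.907 = 2.852
Arc 7: start y=0.000, vy=2.852 → t=0.570, apex=0.407, x_land=108.228, impact vy=-2.852
  bounce: vy ← 0.73·2.852 = 2.082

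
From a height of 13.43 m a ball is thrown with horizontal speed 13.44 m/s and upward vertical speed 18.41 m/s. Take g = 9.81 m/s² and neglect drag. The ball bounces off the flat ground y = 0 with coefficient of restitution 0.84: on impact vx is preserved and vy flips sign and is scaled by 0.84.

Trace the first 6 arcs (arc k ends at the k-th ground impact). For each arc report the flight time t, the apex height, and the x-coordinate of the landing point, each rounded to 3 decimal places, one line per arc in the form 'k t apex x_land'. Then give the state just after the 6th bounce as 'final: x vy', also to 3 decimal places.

1 4.379 30.705 58.849
2 4.203 21.665 115.341
3 3.531 15.287 162.795
4 2.966 10.786 202.656
5 2.491 7.611 236.139
6 2.093 5.370 264.265
final: 264.265 8.622

Arc 1: start y=13.430, vy=18.410 → t=4.379, apex=30.705, x_land=58.849, impact vy=-24.544
  bounce: vy ← 0.84·24.544 = 20.617
Arc 2: start y=0.000, vy=20.617 → t=4.203, apex=21.665, x_land=115.341, impact vy=-20.617
  bounce: vy ← 0.84·20.617 = 17.318
Arc 3: start y=0.000, vy=17.318 → t=3.531, apex=15.287, x_land=162.795, impact vy=-17.318
  bounce: vy ← 0.84·17.318 = 14.548
Arc 4: start y=0.000, vy=14.548 → t=2.966, apex=10.786, x_land=202.656, impact vy=-14.548
  bounce: vy ← 0.84·14.548 = 12.220
Arc 5: start y=0.000, vy=12.220 → t=2.491, apex=7.611, x_land=236.139, impact vy=-12.220
  bounce: vy ← 0.84·12.220 = 10.265
Arc 6: start y=0.000, vy=10.265 → t=2.093, apex=5.370, x_land=264.265, impact vy=-10.265
  bounce: vy ← 0.84·10.265 = 8.622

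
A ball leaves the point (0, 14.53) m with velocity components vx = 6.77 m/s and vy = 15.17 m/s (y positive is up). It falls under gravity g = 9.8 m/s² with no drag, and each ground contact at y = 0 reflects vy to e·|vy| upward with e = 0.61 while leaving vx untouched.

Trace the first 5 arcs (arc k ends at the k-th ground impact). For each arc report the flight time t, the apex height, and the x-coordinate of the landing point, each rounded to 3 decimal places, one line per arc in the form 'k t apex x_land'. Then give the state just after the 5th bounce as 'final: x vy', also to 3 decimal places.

Arc 1: start y=14.530, vy=15.170 → t=3.863, apex=26.271, x_land=26.156, impact vy=-22.692
  bounce: vy ← 0.61·22.692 = 13.842
Arc 2: start y=0.000, vy=13.842 → t=2.825, apex=9.776, x_land=45.280, impact vy=-13.842
  bounce: vy ← 0.61·13.842 = 8.444
Arc 3: start y=0.000, vy=8.444 → t=1.723, apex=3.637, x_land=56.946, impact vy=-8.444
  bounce: vy ← 0.61·8.444 = 5.151
Arc 4: start y=0.000, vy=5.151 → t=1.051, apex=1.354, x_land=64.062, impact vy=-5.151
  bounce: vy ← 0.61·5.151 = 3.142
Arc 5: start y=0.000, vy=3.142 → t=0.641, apex=0.504, x_land=68.403, impact vy=-3.142
  bounce: vy ← 0.61·3.142 = 1.917

1 3.863 26.271 26.156
2 2.825 9.776 45.280
3 1.723 3.637 56.946
4 1.051 1.354 64.062
5 0.641 0.504 68.403
final: 68.403 1.917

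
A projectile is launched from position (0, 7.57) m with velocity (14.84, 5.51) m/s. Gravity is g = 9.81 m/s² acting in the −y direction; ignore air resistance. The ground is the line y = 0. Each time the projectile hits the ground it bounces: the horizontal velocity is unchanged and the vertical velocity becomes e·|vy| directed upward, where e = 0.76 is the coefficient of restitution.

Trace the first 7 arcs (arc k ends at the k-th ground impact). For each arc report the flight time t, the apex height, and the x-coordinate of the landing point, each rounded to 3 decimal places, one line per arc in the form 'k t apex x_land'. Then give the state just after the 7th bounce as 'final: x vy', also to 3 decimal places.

1 1.925 9.117 28.568
2 2.072 5.266 59.321
3 1.575 3.042 82.694
4 1.197 1.757 100.457
5 0.910 1.015 113.957
6 0.691 0.586 124.217
7 0.525 0.339 132.015
final: 132.015 1.959

Arc 1: start y=7.570, vy=5.510 → t=1.925, apex=9.117, x_land=28.568, impact vy=-13.375
  bounce: vy ← 0.76·13.375 = 10.165
Arc 2: start y=0.000, vy=10.165 → t=2.072, apex=5.266, x_land=59.321, impact vy=-10.165
  bounce: vy ← 0.76·10.165 = 7.725
Arc 3: start y=0.000, vy=7.725 → t=1.575, apex=3.042, x_land=82.694, impact vy=-7.725
  bounce: vy ← 0.76·7.725 = 5.871
Arc 4: start y=0.000, vy=5.871 → t=1.197, apex=1.757, x_land=100.457, impact vy=-5.871
  bounce: vy ← 0.76·5.871 = 4.462
Arc 5: start y=0.000, vy=4.462 → t=0.910, apex=1.015, x_land=113.957, impact vy=-4.462
  bounce: vy ← 0.76·4.462 = 3.391
Arc 6: start y=0.000, vy=3.391 → t=0.691, apex=0.586, x_land=124.217, impact vy=-3.391
  bounce: vy ← 0.76·3.391 = 2.577
Arc 7: start y=0.000, vy=2.577 → t=0.525, apex=0.339, x_land=132.015, impact vy=-2.577
  bounce: vy ← 0.76·2.577 = 1.959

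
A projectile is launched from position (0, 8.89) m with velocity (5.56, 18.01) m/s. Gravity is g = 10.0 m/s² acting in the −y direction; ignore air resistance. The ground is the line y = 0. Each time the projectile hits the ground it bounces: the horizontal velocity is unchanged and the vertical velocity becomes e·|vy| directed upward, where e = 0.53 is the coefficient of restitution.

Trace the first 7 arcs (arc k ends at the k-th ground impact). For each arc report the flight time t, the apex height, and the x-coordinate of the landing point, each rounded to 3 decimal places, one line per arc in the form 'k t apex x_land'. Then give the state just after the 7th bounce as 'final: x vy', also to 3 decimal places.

Arc 1: start y=8.890, vy=18.010 → t=4.042, apex=25.108, x_land=22.473, impact vy=-22.409
  bounce: vy ← 0.53·22.409 = 11.877
Arc 2: start y=0.000, vy=11.877 → t=2.375, apex=7.053, x_land=35.680, impact vy=-11.877
  bounce: vy ← 0.53·11.877 = 6.295
Arc 3: start y=0.000, vy=6.295 → t=1.259, apex=1.981, x_land=42.680, impact vy=-6.295
  bounce: vy ← 0.53·6.295 = 3.336
Arc 4: start y=0.000, vy=3.336 → t=0.667, apex=0.557, x_land=46.389, impact vy=-3.336
  bounce: vy ← 0.53·3.336 = 1.768
Arc 5: start y=0.000, vy=1.768 → t=0.354, apex=0.156, x_land=48.356, impact vy=-1.768
  bounce: vy ← 0.53·1.768 = 0.937
Arc 6: start y=0.000, vy=0.937 → t=0.187, apex=0.044, x_land=49.398, impact vy=-0.937
  bounce: vy ← 0.53·0.937 = 0.497
Arc 7: start y=0.000, vy=0.497 → t=0.099, apex=0.012, x_land=49.950, impact vy=-0.497
  bounce: vy ← 0.53·0.497 = 0.263

1 4.042 25.108 22.473
2 2.375 7.053 35.680
3 1.259 1.981 42.680
4 0.667 0.557 46.389
5 0.354 0.156 48.356
6 0.187 0.044 49.398
7 0.099 0.012 49.950
final: 49.950 0.263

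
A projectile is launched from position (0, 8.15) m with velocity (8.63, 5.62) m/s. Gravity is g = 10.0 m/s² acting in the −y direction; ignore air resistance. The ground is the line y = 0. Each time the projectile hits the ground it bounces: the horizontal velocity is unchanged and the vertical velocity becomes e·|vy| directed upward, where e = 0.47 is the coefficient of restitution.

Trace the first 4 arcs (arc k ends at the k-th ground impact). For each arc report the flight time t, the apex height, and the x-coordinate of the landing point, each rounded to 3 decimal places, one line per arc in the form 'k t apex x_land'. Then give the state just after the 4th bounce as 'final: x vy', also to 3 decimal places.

Arc 1: start y=8.150, vy=5.620 → t=1.957, apex=9.729, x_land=16.888, impact vy=-13.949
  bounce: vy ← 0.47·13.949 = 6.556
Arc 2: start y=0.000, vy=6.556 → t=1.311, apex=2.149, x_land=28.204, impact vy=-6.556
  bounce: vy ← 0.47·6.556 = 3.081
Arc 3: start y=0.000, vy=3.081 → t=0.616, apex=0.475, x_land=33.523, impact vy=-3.081
  bounce: vy ← 0.47·3.081 = 1.448
Arc 4: start y=0.000, vy=1.448 → t=0.290, apex=0.105, x_land=36.023, impact vy=-1.448
  bounce: vy ← 0.47·1.448 = 0.681

1 1.957 9.729 16.888
2 1.311 2.149 28.204
3 0.616 0.475 33.523
4 0.290 0.105 36.023
final: 36.023 0.681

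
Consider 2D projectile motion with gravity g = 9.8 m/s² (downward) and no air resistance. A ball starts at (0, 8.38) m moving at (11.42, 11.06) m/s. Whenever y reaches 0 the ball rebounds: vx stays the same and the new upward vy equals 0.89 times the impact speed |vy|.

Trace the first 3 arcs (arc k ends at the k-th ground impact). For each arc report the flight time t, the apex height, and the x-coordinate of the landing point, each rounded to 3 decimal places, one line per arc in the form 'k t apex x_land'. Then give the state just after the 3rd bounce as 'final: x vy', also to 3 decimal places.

Arc 1: start y=8.380, vy=11.060 → t=2.856, apex=14.621, x_land=32.615, impact vy=-16.928
  bounce: vy ← 0.89·16.928 = 15.066
Arc 2: start y=0.000, vy=15.066 → t=3.075, apex=11.581, x_land=67.729, impact vy=-15.066
  bounce: vy ← 0.89·15.066 = 13.409
Arc 3: start y=0.000, vy=13.409 → t=2.737, apex=9.174, x_land=98.980, impact vy=-13.409
  bounce: vy ← 0.89·13.409 = 11.934

1 2.856 14.621 32.615
2 3.075 11.581 67.729
3 2.737 9.174 98.980
final: 98.980 11.934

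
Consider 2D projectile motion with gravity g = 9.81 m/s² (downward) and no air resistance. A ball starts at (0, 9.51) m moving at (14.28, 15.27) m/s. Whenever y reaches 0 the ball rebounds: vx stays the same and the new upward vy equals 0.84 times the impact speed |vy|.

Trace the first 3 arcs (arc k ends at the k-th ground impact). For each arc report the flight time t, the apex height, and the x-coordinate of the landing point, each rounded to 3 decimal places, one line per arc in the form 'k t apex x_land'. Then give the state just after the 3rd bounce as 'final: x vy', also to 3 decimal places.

1 3.645 21.394 52.051
2 3.509 15.096 102.155
3 2.947 10.652 144.242
final: 144.242 12.143

Arc 1: start y=9.510, vy=15.270 → t=3.645, apex=21.394, x_land=52.051, impact vy=-20.488
  bounce: vy ← 0.84·20.488 = 17.210
Arc 2: start y=0.000, vy=17.210 → t=3.509, apex=15.096, x_land=102.155, impact vy=-17.210
  bounce: vy ← 0.84·17.210 = 14.456
Arc 3: start y=0.000, vy=14.456 → t=2.947, apex=10.652, x_land=144.242, impact vy=-14.456
  bounce: vy ← 0.84·14.456 = 12.143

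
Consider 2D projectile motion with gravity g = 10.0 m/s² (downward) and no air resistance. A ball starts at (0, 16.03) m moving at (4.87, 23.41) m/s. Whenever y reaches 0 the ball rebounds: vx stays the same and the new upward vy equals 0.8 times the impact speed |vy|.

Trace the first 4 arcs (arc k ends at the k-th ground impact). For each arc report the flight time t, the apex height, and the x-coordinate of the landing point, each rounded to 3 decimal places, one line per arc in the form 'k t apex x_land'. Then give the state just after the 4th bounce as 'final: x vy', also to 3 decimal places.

1 5.288 43.431 25.754
2 4.716 27.796 48.719
3 3.772 17.790 67.091
4 3.018 11.385 81.788
final: 81.788 12.072

Arc 1: start y=16.030, vy=23.410 → t=5.288, apex=43.431, x_land=25.754, impact vy=-29.472
  bounce: vy ← 0.8·29.472 = 23.578
Arc 2: start y=0.000, vy=23.578 → t=4.716, apex=27.796, x_land=48.719, impact vy=-23.578
  bounce: vy ← 0.8·23.578 = 18.862
Arc 3: start y=0.000, vy=18.862 → t=3.772, apex=17.790, x_land=67.091, impact vy=-18.862
  bounce: vy ← 0.8·18.862 = 15.090
Arc 4: start y=0.000, vy=15.090 → t=3.018, apex=11.385, x_land=81.788, impact vy=-15.090
  bounce: vy ← 0.8·15.090 = 12.072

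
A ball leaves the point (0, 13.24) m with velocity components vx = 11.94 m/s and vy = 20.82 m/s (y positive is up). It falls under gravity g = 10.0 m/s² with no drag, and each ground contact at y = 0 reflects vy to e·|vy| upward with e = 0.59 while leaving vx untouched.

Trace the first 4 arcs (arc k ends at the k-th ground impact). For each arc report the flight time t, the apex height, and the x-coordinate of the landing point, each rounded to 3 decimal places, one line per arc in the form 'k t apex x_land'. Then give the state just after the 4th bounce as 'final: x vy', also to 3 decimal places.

1 4.724 34.914 56.410
2 3.118 12.153 93.641
3 1.840 4.231 115.607
4 1.085 1.473 128.567
final: 128.567 3.202

Arc 1: start y=13.240, vy=20.820 → t=4.724, apex=34.914, x_land=56.410, impact vy=-26.425
  bounce: vy ← 0.59·26.425 = 15.591
Arc 2: start y=0.000, vy=15.591 → t=3.118, apex=12.153, x_land=93.641, impact vy=-15.591
  bounce: vy ← 0.59·15.591 = 9.198
Arc 3: start y=0.000, vy=9.198 → t=1.840, apex=4.231, x_land=115.607, impact vy=-9.198
  bounce: vy ← 0.59·9.198 = 5.427
Arc 4: start y=0.000, vy=5.427 → t=1.085, apex=1.473, x_land=128.567, impact vy=-5.427
  bounce: vy ← 0.59·5.427 = 3.202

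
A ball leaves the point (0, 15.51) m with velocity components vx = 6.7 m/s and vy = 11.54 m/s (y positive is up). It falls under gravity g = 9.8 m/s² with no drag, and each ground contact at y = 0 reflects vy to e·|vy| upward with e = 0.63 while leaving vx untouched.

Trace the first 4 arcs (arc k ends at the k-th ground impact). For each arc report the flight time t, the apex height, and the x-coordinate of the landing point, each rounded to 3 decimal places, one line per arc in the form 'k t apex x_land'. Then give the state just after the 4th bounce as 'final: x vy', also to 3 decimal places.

1 3.311 22.304 22.184
2 2.688 8.853 40.195
3 1.694 3.514 51.543
4 1.067 1.395 58.691
final: 58.691 3.294

Arc 1: start y=15.510, vy=11.540 → t=3.311, apex=22.304, x_land=22.184, impact vy=-20.909
  bounce: vy ← 0.63·20.909 = 13.172
Arc 2: start y=0.000, vy=13.172 → t=2.688, apex=8.853, x_land=40.195, impact vy=-13.172
  bounce: vy ← 0.63·13.172 = 8.299
Arc 3: start y=0.000, vy=8.299 → t=1.694, apex=3.514, x_land=51.543, impact vy=-8.299
  bounce: vy ← 0.63·8.299 = 5.228
Arc 4: start y=0.000, vy=5.228 → t=1.067, apex=1.395, x_land=58.691, impact vy=-5.228
  bounce: vy ← 0.63·5.228 = 3.294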